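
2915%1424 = 67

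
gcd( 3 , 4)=1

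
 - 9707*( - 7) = 67949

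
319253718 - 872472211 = - 553218493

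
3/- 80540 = -1+80537/80540 = -0.00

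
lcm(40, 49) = 1960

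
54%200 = 54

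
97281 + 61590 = 158871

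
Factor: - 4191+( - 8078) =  - 12269^1 = - 12269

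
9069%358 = 119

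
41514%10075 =1214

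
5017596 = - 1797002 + 6814598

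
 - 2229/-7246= 2229/7246 = 0.31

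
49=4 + 45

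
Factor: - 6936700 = -2^2*5^2 * 71^1*977^1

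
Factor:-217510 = -2^1 * 5^1*21751^1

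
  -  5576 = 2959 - 8535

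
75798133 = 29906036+45892097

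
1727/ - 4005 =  - 1727/4005 = - 0.43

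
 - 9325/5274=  - 2 + 1223/5274 = - 1.77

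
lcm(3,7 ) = 21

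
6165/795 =7 + 40/53  =  7.75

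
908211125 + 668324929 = 1576536054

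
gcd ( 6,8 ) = 2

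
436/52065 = 436/52065 = 0.01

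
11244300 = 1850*6078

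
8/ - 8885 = - 8/8885 = - 0.00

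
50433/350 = 144 +33/350 = 144.09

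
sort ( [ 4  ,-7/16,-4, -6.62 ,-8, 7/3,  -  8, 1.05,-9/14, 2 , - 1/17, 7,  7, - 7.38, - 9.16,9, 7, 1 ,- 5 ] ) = [ -9.16, - 8, - 8, - 7.38,- 6.62,  -  5,  -  4,-9/14, - 7/16, -1/17,  1,1.05, 2, 7/3, 4 , 7, 7,7, 9]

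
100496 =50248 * 2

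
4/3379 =4/3379 = 0.00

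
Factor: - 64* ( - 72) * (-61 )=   -  2^9 * 3^2 * 61^1=-281088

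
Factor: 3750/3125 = 2^1*3^1 * 5^( - 1) = 6/5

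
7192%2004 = 1180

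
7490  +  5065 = 12555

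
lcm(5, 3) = 15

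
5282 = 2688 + 2594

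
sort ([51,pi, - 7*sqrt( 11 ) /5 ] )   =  [ - 7*sqrt( 11 ) /5, pi, 51 ]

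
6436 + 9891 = 16327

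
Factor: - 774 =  - 2^1*3^2*43^1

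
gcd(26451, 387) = 9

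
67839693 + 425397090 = 493236783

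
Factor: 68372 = 2^2*17093^1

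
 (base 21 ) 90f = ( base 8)7620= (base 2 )111110010000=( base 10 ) 3984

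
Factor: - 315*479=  -150885 = - 3^2*5^1*7^1*479^1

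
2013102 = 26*77427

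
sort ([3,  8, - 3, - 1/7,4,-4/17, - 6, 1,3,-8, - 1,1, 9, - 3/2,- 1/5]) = [ - 8, - 6, - 3,-3/2, -1, - 4/17, - 1/5, - 1/7 , 1,1, 3, 3,4,8, 9 ]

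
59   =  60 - 1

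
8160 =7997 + 163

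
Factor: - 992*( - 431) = 2^5 * 31^1 * 431^1 = 427552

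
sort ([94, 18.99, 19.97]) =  [18.99,19.97,94 ] 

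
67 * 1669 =111823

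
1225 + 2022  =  3247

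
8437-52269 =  - 43832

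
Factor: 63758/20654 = 23^( - 1)*71^1  =  71/23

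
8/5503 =8/5503=   0.00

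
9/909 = 1/101 = 0.01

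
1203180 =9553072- 8349892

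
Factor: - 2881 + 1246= -1635  =  - 3^1* 5^1*109^1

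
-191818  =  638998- 830816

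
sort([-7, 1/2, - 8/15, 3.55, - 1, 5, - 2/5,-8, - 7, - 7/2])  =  [ - 8,- 7, - 7, -7/2, - 1, - 8/15,-2/5, 1/2,3.55,5]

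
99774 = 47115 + 52659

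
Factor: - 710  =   - 2^1*5^1*71^1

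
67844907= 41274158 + 26570749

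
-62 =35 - 97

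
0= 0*2863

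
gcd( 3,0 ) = 3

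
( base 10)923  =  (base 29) 12o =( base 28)14R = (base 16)39b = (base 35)QD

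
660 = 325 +335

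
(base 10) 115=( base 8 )163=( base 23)50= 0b1110011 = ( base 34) 3d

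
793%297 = 199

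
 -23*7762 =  - 178526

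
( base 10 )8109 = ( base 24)E1L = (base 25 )CO9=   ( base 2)1111110101101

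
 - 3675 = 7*( - 525)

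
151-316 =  - 165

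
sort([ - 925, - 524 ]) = [- 925 , - 524]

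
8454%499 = 470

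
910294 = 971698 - 61404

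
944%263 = 155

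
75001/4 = 75001/4 = 18750.25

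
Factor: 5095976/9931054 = 2547988/4965527 = 2^2*7^(  -  1)*71^(-1)*97^(-1)*103^( - 1) * 636997^1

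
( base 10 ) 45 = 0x2D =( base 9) 50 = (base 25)1K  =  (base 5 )140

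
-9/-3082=9/3082  =  0.00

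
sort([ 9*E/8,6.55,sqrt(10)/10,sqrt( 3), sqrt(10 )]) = [sqrt( 10) /10,  sqrt ( 3 ), 9*E/8 , sqrt(10) , 6.55]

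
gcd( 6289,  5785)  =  1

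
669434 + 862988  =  1532422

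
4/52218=2/26109 =0.00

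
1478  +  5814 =7292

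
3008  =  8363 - 5355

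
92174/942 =97  +  400/471 = 97.85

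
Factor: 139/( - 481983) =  - 3^ ( - 1 )*139^1*347^(  -  1 )*463^( - 1 )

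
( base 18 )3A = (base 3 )2101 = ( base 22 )2k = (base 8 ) 100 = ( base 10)64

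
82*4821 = 395322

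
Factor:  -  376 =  -2^3*47^1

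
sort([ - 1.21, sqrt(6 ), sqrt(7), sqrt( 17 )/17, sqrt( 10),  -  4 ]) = [ - 4,  -  1.21, sqrt(17) /17 , sqrt( 6) , sqrt( 7 ),sqrt (10)]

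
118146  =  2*59073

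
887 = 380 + 507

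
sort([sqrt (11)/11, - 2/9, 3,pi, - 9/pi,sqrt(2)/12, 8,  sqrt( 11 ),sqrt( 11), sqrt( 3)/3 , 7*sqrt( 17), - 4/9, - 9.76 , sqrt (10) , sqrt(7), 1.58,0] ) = [ - 9.76, - 9/pi, - 4/9 ,  -  2/9,  0,sqrt( 2 ) /12 , sqrt( 11) /11,sqrt( 3)/3 , 1.58,  sqrt( 7),  3,pi, sqrt (10 ), sqrt(11) , sqrt ( 11),8,7*sqrt( 17 )]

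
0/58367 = 0 =0.00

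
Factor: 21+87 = 108  =  2^2*3^3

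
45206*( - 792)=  - 35803152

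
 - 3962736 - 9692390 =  - 13655126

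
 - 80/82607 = -1 + 82527/82607 =- 0.00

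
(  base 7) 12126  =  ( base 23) 5M5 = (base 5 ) 100111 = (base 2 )110001010100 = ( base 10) 3156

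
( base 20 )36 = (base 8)102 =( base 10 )66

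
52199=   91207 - 39008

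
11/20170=11/20170  =  0.00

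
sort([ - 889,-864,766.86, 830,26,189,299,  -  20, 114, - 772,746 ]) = [ - 889 , - 864, - 772,  -  20,26, 114,189,299 , 746,766.86 , 830]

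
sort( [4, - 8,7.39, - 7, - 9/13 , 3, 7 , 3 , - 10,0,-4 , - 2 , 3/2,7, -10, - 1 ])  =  [ - 10 , - 10,  -  8, - 7,- 4, - 2, - 1, - 9/13, 0,3/2, 3 , 3, 4, 7, 7,7.39] 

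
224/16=14= 14.00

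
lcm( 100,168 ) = 4200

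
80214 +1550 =81764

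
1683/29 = 1683/29=58.03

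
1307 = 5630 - 4323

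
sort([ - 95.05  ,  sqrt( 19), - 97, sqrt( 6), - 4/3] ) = [-97, - 95.05 , - 4/3, sqrt( 6 ), sqrt(19)]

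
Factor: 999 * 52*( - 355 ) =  - 18441540 = - 2^2 * 3^3*5^1*13^1*37^1*71^1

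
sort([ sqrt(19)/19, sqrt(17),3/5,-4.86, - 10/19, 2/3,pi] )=[ - 4.86, - 10/19, sqrt(19 ) /19, 3/5, 2/3,pi, sqrt ( 17 )] 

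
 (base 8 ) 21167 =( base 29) AE7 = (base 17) 1D90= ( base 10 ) 8823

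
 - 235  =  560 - 795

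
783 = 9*87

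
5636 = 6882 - 1246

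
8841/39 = 2947/13= 226.69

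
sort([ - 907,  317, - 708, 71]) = [ - 907, - 708, 71,317]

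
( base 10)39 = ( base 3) 1110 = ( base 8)47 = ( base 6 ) 103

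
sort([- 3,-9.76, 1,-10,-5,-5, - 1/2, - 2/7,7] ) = [-10,- 9.76,-5, - 5, - 3,-1/2, - 2/7 , 1,7]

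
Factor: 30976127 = 7^1 * 13^1* 340397^1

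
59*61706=3640654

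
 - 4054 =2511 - 6565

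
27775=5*5555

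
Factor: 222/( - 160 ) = - 111/80 = - 2^( - 4)*3^1* 5^( - 1 ) *37^1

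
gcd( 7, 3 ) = 1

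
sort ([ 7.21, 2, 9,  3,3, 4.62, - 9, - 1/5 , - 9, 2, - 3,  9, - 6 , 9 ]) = [ - 9, - 9, - 6, - 3, - 1/5,2, 2, 3, 3,  4.62,7.21,9,9, 9]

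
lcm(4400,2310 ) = 92400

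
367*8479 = 3111793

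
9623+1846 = 11469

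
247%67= 46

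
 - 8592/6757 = -8592/6757 =-1.27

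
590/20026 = 295/10013 = 0.03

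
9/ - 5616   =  -1 + 623/624 = - 0.00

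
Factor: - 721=-7^1*103^1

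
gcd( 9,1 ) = 1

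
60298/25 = 60298/25 =2411.92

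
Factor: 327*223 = 3^1*109^1*223^1=72921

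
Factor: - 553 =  - 7^1*79^1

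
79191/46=79191/46 = 1721.54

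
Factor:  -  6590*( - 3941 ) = 25971190 = 2^1*5^1*7^1*563^1*659^1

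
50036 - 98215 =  - 48179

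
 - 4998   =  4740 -9738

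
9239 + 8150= 17389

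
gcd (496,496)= 496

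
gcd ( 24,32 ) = 8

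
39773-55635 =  - 15862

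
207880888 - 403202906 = -195322018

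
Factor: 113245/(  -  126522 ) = -145/162 = - 2^(- 1) * 3^( - 4)  *  5^1*29^1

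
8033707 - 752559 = 7281148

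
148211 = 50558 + 97653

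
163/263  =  163/263= 0.62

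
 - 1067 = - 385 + -682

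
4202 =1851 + 2351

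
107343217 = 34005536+73337681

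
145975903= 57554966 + 88420937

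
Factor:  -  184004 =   -  2^2*157^1 * 293^1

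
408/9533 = 408/9533= 0.04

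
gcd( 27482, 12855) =1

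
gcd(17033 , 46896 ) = 1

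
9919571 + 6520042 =16439613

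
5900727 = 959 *6153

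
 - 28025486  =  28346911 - 56372397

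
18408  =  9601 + 8807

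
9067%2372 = 1951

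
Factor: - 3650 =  - 2^1 * 5^2*73^1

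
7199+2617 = 9816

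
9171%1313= 1293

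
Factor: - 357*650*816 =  - 189352800  =  - 2^5*3^2*5^2*7^1*13^1*17^2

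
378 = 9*42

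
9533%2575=1808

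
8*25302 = 202416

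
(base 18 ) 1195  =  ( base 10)6323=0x18b3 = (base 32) 65J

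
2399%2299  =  100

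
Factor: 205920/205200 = 2^1*3^ (-1)*5^( - 1 )*11^1* 13^1*19^( - 1) = 286/285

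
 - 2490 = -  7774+5284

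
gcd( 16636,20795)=4159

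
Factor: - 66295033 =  - 7^1 * 2833^1*3343^1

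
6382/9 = 709+ 1/9 = 709.11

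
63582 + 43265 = 106847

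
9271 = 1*9271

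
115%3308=115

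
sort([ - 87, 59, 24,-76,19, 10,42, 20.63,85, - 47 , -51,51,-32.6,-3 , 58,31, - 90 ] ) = [ - 90, - 87,-76,-51,- 47, - 32.6, - 3, 10,19,20.63,24,31,42,51,58,59, 85 ] 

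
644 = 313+331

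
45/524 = 45/524= 0.09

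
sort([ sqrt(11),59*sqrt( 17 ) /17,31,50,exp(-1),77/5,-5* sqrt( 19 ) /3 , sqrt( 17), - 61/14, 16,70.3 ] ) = [ - 5*sqrt( 19 )/3,-61/14 , exp(-1 ), sqrt( 11), sqrt ( 17), 59*sqrt(17 ) /17, 77/5, 16,  31, 50, 70.3 ] 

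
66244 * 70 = 4637080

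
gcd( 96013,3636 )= 1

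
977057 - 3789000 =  -2811943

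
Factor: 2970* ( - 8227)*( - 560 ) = 2^5 * 3^3*5^2*7^1*11^1*19^1*433^1 = 13683146400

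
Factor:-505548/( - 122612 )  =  837/203 = 3^3*7^( - 1)*29^(-1)*31^1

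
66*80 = 5280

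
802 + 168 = 970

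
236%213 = 23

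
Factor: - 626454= -2^1 * 3^5*1289^1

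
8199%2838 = 2523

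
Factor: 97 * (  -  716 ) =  - 69452 = -2^2*97^1*179^1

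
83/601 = 83/601 = 0.14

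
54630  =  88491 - 33861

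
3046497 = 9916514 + -6870017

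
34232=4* 8558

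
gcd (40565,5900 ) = 5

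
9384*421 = 3950664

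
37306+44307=81613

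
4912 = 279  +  4633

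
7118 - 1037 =6081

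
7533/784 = 9+477/784 = 9.61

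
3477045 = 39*89155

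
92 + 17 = 109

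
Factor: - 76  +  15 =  - 61 = -61^1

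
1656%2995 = 1656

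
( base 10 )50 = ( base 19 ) 2C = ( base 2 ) 110010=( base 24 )22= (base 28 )1m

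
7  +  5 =12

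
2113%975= 163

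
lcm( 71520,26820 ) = 214560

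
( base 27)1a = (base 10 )37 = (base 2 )100101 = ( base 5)122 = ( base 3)1101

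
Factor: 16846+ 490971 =507817 = 23^1* 22079^1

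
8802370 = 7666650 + 1135720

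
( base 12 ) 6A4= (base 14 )508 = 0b1111011100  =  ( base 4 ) 33130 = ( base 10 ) 988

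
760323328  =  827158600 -66835272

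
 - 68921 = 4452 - 73373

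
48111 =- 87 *(-553)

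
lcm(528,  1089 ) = 17424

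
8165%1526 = 535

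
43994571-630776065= - 586781494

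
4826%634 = 388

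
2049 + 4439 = 6488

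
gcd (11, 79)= 1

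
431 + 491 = 922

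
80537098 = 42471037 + 38066061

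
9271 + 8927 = 18198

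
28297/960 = 29  +  457/960 =29.48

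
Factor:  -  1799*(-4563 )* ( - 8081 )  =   - 66335611797 = - 3^3 * 7^1*13^2 * 257^1 * 8081^1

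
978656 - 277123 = 701533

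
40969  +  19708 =60677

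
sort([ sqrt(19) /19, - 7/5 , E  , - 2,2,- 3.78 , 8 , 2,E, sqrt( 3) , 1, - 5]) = [ - 5 , - 3.78, - 2, - 7/5, sqrt( 19) /19,1 , sqrt( 3 ), 2,2,E, E , 8 ] 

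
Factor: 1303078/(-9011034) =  -651539/4505517 = -  3^ (-3)*7^1 * 93077^1*166871^( - 1) 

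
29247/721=29247/721 = 40.56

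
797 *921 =734037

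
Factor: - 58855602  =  - 2^1*3^1*13^2* 58043^1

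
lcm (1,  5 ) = 5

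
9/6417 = 1/713 = 0.00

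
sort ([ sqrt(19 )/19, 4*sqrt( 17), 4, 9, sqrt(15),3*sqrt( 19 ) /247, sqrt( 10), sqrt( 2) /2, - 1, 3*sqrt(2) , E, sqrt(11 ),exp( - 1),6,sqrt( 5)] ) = [-1 , 3 * sqrt( 19 ) /247, sqrt (19 )/19 , exp( - 1 ), sqrt( 2) /2, sqrt( 5 ),  E,sqrt( 10 ),sqrt( 11),sqrt( 15),4, 3*sqrt( 2),6, 9 , 4*sqrt( 17 )]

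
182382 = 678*269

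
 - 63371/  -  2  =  63371/2 = 31685.50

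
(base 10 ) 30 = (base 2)11110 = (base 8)36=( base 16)1e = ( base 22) 18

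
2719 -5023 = - 2304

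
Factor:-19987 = - 11^1*23^1* 79^1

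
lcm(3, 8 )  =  24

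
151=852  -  701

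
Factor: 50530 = 2^1*5^1*31^1*163^1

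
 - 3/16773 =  - 1+5590/5591 =- 0.00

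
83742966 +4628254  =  88371220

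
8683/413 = 21+10/413 = 21.02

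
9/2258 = 9/2258 = 0.00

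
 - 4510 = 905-5415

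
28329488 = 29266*968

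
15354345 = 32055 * 479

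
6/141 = 2/47 = 0.04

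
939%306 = 21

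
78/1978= 39/989 = 0.04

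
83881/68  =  83881/68 = 1233.54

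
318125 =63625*5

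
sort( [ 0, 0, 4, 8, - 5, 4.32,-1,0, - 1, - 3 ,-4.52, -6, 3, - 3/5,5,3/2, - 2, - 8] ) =[ - 8, - 6, - 5, - 4.52, - 3 , - 2, - 1, - 1 ,-3/5 , 0,0, 0,  3/2, 3, 4,4.32,5,8]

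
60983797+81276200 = 142259997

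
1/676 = 1/676 = 0.00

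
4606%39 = 4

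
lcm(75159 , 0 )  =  0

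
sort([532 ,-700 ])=[ - 700, 532 ] 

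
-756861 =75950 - 832811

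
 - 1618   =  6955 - 8573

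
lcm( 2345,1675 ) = 11725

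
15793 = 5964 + 9829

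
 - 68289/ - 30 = 2276 + 3/10 = 2276.30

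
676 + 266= 942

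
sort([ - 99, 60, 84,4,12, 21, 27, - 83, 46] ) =[ - 99, - 83,  4,12,21 , 27, 46,60,84 ]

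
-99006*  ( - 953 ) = 94352718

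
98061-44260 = 53801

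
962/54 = 17 + 22/27 = 17.81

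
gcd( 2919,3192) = 21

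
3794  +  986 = 4780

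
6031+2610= 8641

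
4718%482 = 380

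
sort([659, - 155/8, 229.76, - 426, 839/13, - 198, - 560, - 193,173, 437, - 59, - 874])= [ - 874,-560,-426, - 198, - 193 , - 59, - 155/8, 839/13, 173, 229.76  ,  437, 659] 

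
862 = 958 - 96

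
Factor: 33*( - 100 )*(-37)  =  122100=2^2*3^1*5^2*11^1 * 37^1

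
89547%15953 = 9782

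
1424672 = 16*89042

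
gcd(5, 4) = 1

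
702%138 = 12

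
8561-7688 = 873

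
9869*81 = 799389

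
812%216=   164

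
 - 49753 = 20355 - 70108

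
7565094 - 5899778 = 1665316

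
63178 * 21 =1326738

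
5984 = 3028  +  2956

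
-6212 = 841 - 7053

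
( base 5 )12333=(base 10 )968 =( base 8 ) 1710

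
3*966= 2898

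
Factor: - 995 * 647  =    -  5^1 * 199^1 * 647^1  =  -643765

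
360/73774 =180/36887 = 0.00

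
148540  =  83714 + 64826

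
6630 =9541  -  2911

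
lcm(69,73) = 5037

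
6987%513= 318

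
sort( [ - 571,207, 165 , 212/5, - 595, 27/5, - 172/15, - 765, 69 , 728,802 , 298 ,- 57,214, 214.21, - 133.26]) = [ - 765,-595, - 571, - 133.26, -57,  -  172/15,27/5, 212/5,  69 , 165, 207, 214,214.21,298, 728,802]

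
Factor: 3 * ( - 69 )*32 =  - 6624 = -2^5* 3^2 * 23^1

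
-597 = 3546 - 4143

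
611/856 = 611/856 = 0.71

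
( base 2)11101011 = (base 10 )235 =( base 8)353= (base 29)83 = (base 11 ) 1A4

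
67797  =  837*81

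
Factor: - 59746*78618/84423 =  - 1565703676/28141 = - 2^2*107^ ( - 1 )*263^(  -  1 ) * 13103^1*29873^1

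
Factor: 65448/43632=3/2  =  2^( - 1)*3^1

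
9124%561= 148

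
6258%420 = 378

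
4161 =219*19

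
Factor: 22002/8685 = 2^1 * 3^( - 1) * 5^ ( - 1)*19^1 = 38/15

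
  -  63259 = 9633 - 72892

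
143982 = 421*342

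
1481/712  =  1481/712  =  2.08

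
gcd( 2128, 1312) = 16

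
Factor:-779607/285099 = -3^1*103^1*113^(-1 ) = - 309/113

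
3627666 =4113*882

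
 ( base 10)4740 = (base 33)4BL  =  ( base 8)11204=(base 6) 33540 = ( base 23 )8M2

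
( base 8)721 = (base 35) DA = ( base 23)K5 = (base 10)465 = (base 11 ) 393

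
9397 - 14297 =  - 4900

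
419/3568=419/3568= 0.12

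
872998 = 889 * 982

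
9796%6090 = 3706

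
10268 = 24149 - 13881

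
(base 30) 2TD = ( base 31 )2OH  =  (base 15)bdd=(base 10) 2683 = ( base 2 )101001111011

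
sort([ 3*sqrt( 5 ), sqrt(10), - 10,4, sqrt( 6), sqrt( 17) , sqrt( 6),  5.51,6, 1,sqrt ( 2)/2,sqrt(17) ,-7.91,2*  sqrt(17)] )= [ - 10 , - 7.91, sqrt(2 ) /2,1,sqrt( 6 ),sqrt( 6),sqrt( 10),4,sqrt( 17 ) , sqrt( 17 ),5.51, 6, 3*sqrt(5), 2 *sqrt (17)] 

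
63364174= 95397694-32033520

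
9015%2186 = 271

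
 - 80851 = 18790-99641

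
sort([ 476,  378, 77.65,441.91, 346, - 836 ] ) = [-836,77.65,346,378,441.91,476 ]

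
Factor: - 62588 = - 2^2*15647^1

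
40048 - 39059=989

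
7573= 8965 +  - 1392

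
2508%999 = 510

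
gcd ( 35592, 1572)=12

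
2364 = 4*591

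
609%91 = 63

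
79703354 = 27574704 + 52128650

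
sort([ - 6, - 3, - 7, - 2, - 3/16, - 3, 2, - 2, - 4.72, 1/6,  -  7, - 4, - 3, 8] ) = [ - 7,  -  7, - 6,  -  4.72,  -  4 , - 3,-3, - 3 , - 2,-2, - 3/16, 1/6, 2, 8]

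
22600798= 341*66278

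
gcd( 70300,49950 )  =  1850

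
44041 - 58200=-14159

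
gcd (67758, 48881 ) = 1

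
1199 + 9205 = 10404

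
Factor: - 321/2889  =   - 1/9 = - 3^( - 2 )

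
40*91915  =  3676600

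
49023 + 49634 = 98657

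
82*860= 70520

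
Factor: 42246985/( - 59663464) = -2^( - 3 )*5^1*7^( - 1) * 11^1*89^( - 1 )*11971^( - 1 )*768127^1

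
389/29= 389/29 =13.41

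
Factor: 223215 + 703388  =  926603  =  239^1 * 3877^1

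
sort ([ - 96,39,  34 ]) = [ - 96 , 34,39]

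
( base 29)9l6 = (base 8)17770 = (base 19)13ce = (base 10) 8184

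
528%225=78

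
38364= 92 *417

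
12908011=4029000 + 8879011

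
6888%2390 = 2108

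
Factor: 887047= 7^2*43^1*421^1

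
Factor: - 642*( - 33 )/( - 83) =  - 21186/83  =  - 2^1 * 3^2*11^1*83^( - 1 )*107^1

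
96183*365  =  35106795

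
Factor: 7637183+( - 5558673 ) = 2^1*5^1 * 7^1*23^1*  1291^1 = 2078510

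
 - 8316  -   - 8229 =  - 87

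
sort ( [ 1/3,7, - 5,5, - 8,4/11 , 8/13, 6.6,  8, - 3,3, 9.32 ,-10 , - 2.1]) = [ - 10 , - 8, - 5, - 3, - 2.1,1/3,4/11,8/13, 3,5,6.6 , 7, 8,9.32]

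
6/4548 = 1/758 = 0.00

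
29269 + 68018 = 97287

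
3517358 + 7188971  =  10706329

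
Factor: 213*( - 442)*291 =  - 27396486 = - 2^1 * 3^2*13^1*17^1*71^1*97^1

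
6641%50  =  41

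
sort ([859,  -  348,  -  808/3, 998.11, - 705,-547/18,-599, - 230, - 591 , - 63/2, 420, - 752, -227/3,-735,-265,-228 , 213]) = [ - 752,-735, - 705, - 599,-591, - 348, - 808/3, - 265, - 230 , - 228, - 227/3,-63/2, - 547/18, 213, 420, 859,998.11 ] 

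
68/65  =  1 + 3/65 = 1.05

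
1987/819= 1987/819 = 2.43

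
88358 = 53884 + 34474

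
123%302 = 123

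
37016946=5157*7178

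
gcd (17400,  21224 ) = 8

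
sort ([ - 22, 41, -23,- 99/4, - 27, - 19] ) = [ - 27, -99/4, - 23,-22, - 19,  41 ]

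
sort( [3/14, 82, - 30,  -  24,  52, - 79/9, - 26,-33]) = [  -  33  , - 30, - 26,-24, - 79/9, 3/14, 52, 82]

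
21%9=3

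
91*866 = 78806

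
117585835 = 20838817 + 96747018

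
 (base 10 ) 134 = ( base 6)342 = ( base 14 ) 98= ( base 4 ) 2012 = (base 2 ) 10000110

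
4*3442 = 13768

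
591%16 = 15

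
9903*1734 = 17171802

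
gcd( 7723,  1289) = 1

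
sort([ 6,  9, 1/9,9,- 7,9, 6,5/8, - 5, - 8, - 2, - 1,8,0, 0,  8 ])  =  [ - 8, - 7,  -  5, - 2, - 1,0, 0,1/9 , 5/8,6,  6,8, 8,  9,9,9 ] 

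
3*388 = 1164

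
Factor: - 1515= - 3^1*5^1 * 101^1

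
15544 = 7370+8174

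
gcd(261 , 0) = 261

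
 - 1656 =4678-6334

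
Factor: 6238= 2^1*3119^1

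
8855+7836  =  16691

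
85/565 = 17/113= 0.15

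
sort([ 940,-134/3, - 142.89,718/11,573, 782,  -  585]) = [ - 585,  -  142.89, - 134/3,718/11 , 573,782,  940]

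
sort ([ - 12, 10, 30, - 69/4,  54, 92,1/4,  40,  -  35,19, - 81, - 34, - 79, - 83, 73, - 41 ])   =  [ - 83,-81 , - 79, - 41, - 35, - 34, - 69/4, - 12, 1/4,10, 19, 30, 40, 54, 73 , 92]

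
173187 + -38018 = 135169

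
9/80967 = 3/26989 =0.00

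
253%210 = 43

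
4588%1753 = 1082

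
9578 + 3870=13448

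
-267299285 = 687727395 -955026680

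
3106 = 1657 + 1449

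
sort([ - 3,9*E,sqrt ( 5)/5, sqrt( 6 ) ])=[-3, sqrt( 5) /5 , sqrt( 6),9*E ]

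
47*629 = 29563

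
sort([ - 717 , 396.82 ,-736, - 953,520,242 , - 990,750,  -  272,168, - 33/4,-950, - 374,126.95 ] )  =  [ - 990, - 953,  -  950, - 736 , -717,  -  374,- 272,-33/4,126.95, 168,242,396.82,520,750]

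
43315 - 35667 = 7648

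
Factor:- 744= - 2^3* 3^1*31^1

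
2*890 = 1780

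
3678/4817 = 3678/4817 = 0.76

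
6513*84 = 547092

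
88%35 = 18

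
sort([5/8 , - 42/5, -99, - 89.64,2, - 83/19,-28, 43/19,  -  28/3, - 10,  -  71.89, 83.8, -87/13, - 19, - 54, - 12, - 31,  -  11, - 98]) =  [-99, - 98, - 89.64,-71.89,- 54,- 31, - 28, - 19, - 12,-11 , - 10, - 28/3,-42/5, - 87/13, -83/19,5/8,  2, 43/19 , 83.8 ]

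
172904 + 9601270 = 9774174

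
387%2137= 387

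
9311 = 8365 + 946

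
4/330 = 2/165=0.01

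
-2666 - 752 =-3418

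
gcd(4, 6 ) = 2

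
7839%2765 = 2309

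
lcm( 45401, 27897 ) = 2315451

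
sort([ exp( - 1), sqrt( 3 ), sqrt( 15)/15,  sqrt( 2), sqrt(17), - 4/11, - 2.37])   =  [ - 2.37,  -  4/11,  sqrt( 15)/15,exp( - 1),  sqrt( 2 ),sqrt( 3),  sqrt( 17) ] 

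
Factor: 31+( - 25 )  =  6=2^1*3^1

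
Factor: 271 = 271^1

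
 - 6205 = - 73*85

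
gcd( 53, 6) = 1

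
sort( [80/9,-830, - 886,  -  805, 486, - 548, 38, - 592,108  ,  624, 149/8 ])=[ - 886, - 830, - 805,-592, - 548, 80/9,149/8, 38,108,486,  624]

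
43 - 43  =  0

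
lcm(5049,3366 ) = 10098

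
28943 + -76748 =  - 47805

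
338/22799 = 338/22799 = 0.01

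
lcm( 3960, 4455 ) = 35640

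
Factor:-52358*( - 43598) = 2282704084 = 2^2*47^1 * 557^1*21799^1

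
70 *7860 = 550200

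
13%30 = 13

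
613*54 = 33102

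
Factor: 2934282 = 2^1*3^1*13^1*37619^1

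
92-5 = 87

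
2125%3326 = 2125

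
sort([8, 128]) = [8, 128]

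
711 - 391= 320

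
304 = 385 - 81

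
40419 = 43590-3171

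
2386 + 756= 3142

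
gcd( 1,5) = 1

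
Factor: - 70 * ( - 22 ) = 1540 = 2^2*5^1*7^1*11^1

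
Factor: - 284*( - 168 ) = 47712 = 2^5*3^1 * 7^1 * 71^1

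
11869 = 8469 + 3400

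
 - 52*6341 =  - 329732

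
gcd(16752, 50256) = 16752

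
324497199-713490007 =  - 388992808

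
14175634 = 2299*6166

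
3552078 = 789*4502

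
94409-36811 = 57598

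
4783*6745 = 32261335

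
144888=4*36222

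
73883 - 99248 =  - 25365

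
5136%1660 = 156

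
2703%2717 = 2703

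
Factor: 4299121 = 71^1*151^1*401^1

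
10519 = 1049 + 9470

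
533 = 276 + 257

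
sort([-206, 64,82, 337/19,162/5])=[ - 206,337/19, 162/5,64,82]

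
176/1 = 176 = 176.00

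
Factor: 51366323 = 37^1*1388279^1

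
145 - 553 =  - 408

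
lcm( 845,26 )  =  1690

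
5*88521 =442605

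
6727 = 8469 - 1742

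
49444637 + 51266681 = 100711318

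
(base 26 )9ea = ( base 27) 8n5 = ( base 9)8765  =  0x193a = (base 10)6458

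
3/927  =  1/309 = 0.00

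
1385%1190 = 195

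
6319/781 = 89/11 = 8.09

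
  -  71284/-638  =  111 + 233/319 = 111.73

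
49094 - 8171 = 40923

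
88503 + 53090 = 141593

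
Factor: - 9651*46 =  - 2^1 * 3^1*23^1*3217^1 = - 443946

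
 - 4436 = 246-4682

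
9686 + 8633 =18319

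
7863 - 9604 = - 1741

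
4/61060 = 1/15265= 0.00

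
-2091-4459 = - 6550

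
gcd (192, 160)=32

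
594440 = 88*6755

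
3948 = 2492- - 1456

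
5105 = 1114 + 3991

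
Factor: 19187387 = 19187387^1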